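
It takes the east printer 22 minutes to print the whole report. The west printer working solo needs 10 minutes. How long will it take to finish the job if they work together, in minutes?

Combined rate: 1/22 + 1/10 = (5 + 11)/110 = 16/110 = 8/55 per minute.
Time = 1 ÷ (8/55) = 55/8 minutes.

55/8 minutes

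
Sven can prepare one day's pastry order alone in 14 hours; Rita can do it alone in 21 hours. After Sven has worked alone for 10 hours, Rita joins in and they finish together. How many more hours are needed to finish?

12/5 hours

In 10 hours Sven does 10/14 = 5/7 of the job, leaving 2/7.
Sven and Rita together work at 5/42 per hour, so finishing takes 2/7 ÷ 5/42 = 12/5 hours.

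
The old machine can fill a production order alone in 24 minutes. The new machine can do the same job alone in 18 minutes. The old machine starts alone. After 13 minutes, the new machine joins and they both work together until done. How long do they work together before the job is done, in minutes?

In the first 13 minutes the old machine alone does 13/24 of the job, leaving 11/24.
Once everyone is working, combined rate: 1/24 + 1/18 = (3 + 4)/72 = 7/72 per minute.
Remaining 11/24 at 7/72 per minute takes 33/7 minutes.

33/7 minutes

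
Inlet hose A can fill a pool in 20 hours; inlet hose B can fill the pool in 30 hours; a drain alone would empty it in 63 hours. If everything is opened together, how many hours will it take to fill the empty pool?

Net rate = 1/20 + 1/30 − 1/63 = (63 + 42 − 20)/1260 = 85/1260 = 17/252 per hour.
Filling time = 1 ÷ (17/252) = 252/17 hours.

252/17 hours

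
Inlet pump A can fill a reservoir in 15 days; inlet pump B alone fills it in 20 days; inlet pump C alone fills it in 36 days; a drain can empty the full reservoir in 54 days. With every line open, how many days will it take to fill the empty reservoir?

Net rate = 1/15 + 1/20 + 1/36 − 1/54 = (36 + 27 + 15 − 10)/540 = 68/540 = 17/135 per day.
Filling time = 1 ÷ (17/135) = 135/17 days.

135/17 days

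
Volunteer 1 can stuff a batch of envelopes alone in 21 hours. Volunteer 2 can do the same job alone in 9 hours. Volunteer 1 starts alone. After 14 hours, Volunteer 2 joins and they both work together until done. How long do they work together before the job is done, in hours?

21/10 hours

In the first 14 hours Volunteer 1 alone does 14/21 = 2/3 of the job, leaving 1/3.
Once everyone is working, combined rate: 1/21 + 1/9 = (3 + 7)/63 = 10/63 per hour.
Remaining 1/3 at 10/63 per hour takes 21/10 hours.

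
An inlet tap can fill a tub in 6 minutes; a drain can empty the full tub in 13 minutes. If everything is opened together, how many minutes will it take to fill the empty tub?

Net rate = 1/6 − 1/13 = (13 − 6)/78 = 7/78 per minute.
Filling time = 1 ÷ (7/78) = 78/7 minutes.

78/7 minutes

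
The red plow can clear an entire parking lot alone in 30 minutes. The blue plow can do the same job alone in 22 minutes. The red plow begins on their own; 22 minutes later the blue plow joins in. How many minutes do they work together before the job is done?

44/13 minutes

In the first 22 minutes the red plow alone does 22/30 = 11/15 of the job, leaving 4/15.
Once everyone is working, combined rate: 1/30 + 1/22 = (11 + 15)/330 = 26/330 = 13/165 per minute.
Remaining 4/15 at 13/165 per minute takes 44/13 minutes.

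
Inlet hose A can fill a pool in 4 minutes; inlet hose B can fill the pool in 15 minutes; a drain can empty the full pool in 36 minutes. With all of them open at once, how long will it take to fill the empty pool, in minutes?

Net rate = 1/4 + 1/15 − 1/36 = (45 + 12 − 5)/180 = 52/180 = 13/45 per minute.
Filling time = 1 ÷ (13/45) = 45/13 minutes.

45/13 minutes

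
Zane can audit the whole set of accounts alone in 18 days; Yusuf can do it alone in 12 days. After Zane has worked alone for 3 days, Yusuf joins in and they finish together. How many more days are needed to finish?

In 3 days Zane does 3/18 = 1/6 of the job, leaving 5/6.
Zane and Yusuf together work at 5/36 per day, so finishing takes 5/6 ÷ 5/36 = 6 days.

6 days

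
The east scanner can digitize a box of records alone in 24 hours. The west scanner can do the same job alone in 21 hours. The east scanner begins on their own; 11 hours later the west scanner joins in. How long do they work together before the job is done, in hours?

In the first 11 hours the east scanner alone does 11/24 of the job, leaving 13/24.
Once everyone is working, combined rate: 1/24 + 1/21 = (7 + 8)/168 = 15/168 = 5/56 per hour.
Remaining 13/24 at 5/56 per hour takes 91/15 hours.

91/15 hours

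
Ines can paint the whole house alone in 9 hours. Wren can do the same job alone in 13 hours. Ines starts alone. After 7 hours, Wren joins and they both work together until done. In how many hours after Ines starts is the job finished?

In the first 7 hours Ines alone does 7/9 of the job, leaving 2/9.
Once everyone is working, combined rate: 1/9 + 1/13 = (13 + 9)/117 = 22/117 per hour.
Remaining 2/9 at 22/117 per hour takes 13/11 hours.
Total from the start = 7 + 13/11 = 90/11 hours.

90/11 hours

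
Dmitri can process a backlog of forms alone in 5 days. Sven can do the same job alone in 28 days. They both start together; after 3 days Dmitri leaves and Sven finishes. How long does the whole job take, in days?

56/5 days

In the first 3 days the combined rate is 33/140, so 99/140 of the job is done, leaving 41/140.
After Dmitri leaves the rate is 1/28 per day; the remaining 41/140 takes 41/5 days.
Total = 3 + 41/5 = 56/5 days.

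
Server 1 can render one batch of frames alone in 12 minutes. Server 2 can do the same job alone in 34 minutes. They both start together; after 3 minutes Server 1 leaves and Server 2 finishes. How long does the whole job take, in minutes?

In the first 3 minutes the combined rate is 23/204, so 23/68 of the job is done, leaving 45/68.
After Server 1 leaves the rate is 1/34 per minute; the remaining 45/68 takes 45/2 minutes.
Total = 3 + 45/2 = 51/2 minutes.

51/2 minutes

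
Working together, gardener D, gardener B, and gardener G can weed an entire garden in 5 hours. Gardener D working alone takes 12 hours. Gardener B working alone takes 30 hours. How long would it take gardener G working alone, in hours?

12 hours

Combined rate is 1/5 per hour.
Known contribution: 1/12 + 1/30 = (5 + 2)/60 = 7/60 per hour.
So gardener G's rate is 1/5 − 7/60 = 1/12, meaning 12 hours alone.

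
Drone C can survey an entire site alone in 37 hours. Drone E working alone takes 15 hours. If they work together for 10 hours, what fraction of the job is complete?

Combined rate: 1/37 + 1/15 = (15 + 37)/555 = 52/555 per hour.
In 10 hours they complete 10·52/555 = 104/111 of the job.

104/111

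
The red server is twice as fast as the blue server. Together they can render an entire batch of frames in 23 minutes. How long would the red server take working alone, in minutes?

69/2 minutes

Let the blue server's rate be r; then the red server's rate is 2r, so together (2 + 1)r = 3r = 1/23.
Thus r = 1/69 per minute.
The blue server alone: 69 minutes; the red server alone: 69/2 minutes.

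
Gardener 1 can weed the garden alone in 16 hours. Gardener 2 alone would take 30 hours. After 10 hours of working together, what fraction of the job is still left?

1/24

Combined rate: 1/16 + 1/30 = (15 + 8)/240 = 23/240 per hour.
In 10 hours they complete 10·23/240 = 23/24 of the job.
So 1/24 remains.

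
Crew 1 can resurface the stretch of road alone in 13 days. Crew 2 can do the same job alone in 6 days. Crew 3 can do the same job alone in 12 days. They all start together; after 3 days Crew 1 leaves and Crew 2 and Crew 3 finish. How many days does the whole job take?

In the first 3 days the combined rate is 17/52, so 51/52 of the job is done, leaving 1/52.
After Crew 1 leaves the rate is 1/4 per day; the remaining 1/52 takes 1/13 days.
Total = 3 + 1/13 = 40/13 days.

40/13 days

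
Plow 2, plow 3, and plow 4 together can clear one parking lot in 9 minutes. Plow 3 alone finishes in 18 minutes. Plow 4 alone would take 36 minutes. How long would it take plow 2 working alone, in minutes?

36 minutes

Combined rate is 1/9 per minute.
Known contribution: 1/18 + 1/36 = (2 + 1)/36 = 3/36 = 1/12 per minute.
So plow 2's rate is 1/9 − 1/12 = 1/36, meaning 36 minutes alone.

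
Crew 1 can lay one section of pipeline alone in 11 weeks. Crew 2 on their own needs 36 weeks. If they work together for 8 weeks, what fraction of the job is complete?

94/99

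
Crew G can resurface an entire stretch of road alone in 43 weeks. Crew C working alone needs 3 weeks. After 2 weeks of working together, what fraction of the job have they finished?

Combined rate: 1/43 + 1/3 = (3 + 43)/129 = 46/129 per week.
In 2 weeks they complete 2·46/129 = 92/129 of the job.

92/129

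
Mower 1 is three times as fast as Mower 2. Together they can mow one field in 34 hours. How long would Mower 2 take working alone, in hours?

Let Mower 2's rate be r; then Mower 1's rate is 3r, so together (3 + 1)r = 4r = 1/34.
Thus r = 1/136 per hour.
Mower 2 alone: 136 hours; Mower 1 alone: 136/3 hours.

136 hours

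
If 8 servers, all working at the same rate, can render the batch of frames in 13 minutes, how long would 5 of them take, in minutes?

Total work is 8·13 = 104 server-minutes.
With 5 servers: 104/5 minutes.

104/5 minutes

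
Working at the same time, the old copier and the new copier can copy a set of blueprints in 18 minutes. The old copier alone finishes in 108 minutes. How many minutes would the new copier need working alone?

Combined rate is 1/18 per minute.
Known contribution: 1/108 per minute.
So the new copier's rate is 1/18 − 1/108 = 5/108, meaning 108/5 minutes alone.

108/5 minutes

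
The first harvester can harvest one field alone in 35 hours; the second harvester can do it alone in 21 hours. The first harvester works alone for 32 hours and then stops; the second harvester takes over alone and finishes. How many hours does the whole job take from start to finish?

169/5 hours

In 32 hours the first harvester does 32/35 of the job, leaving 3/35.
The second harvester works at 1/21 per hour, so finishing takes 3/35 ÷ 1/21 = 9/5 hours.
Total time = 32 + 9/5 = 169/5 hours.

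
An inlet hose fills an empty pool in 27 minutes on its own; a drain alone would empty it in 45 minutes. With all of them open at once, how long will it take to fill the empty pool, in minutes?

Net rate = 1/27 − 1/45 = (5 − 3)/135 = 2/135 per minute.
Filling time = 1 ÷ (2/135) = 135/2 minutes.

135/2 minutes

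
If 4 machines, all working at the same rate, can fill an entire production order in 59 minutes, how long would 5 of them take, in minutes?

236/5 minutes

Total work is 4·59 = 236 machine-minutes.
With 5 machines: 236/5 minutes.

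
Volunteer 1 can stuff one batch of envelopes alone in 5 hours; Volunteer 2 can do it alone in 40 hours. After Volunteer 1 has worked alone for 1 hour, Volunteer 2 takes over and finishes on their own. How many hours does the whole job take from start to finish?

In 1 hour Volunteer 1 does 1/5 of the job, leaving 4/5.
Volunteer 2 works at 1/40 per hour, so finishing takes 4/5 ÷ 1/40 = 32 hours.
Total time = 1 + 32 = 33 hours.

33 hours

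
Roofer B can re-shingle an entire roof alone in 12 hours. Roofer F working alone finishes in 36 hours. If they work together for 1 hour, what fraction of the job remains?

8/9

Combined rate: 1/12 + 1/36 = (3 + 1)/36 = 4/36 = 1/9 per hour.
In 1 hour they complete 1·1/9 = 1/9 of the job.
So 8/9 remains.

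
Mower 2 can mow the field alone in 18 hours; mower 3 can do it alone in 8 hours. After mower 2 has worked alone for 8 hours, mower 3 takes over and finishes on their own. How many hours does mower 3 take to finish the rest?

In 8 hours mower 2 does 8/18 = 4/9 of the job, leaving 5/9.
Mower 3 works at 1/8 per hour, so finishing takes 5/9 ÷ 1/8 = 40/9 hours.

40/9 hours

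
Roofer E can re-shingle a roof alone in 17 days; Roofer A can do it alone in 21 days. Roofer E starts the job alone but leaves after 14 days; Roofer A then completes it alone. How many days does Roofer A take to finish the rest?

In 14 days Roofer E does 14/17 of the job, leaving 3/17.
Roofer A works at 1/21 per day, so finishing takes 3/17 ÷ 1/21 = 63/17 days.

63/17 days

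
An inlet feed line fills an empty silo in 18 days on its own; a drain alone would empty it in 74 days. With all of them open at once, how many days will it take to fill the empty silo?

333/14 days

Net rate = 1/18 − 1/74 = (37 − 9)/666 = 28/666 = 14/333 per day.
Filling time = 1 ÷ (14/333) = 333/14 days.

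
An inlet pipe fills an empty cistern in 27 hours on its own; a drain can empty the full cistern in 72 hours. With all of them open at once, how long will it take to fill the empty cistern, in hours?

216/5 hours

Net rate = 1/27 − 1/72 = (8 − 3)/216 = 5/216 per hour.
Filling time = 1 ÷ (5/216) = 216/5 hours.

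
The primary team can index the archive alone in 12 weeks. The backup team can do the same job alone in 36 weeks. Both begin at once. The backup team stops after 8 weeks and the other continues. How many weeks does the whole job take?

In the first 8 weeks the combined rate is 1/9, so 8/9 of the job is done, leaving 1/9.
After the backup team leaves the rate is 1/12 per week; the remaining 1/9 takes 4/3 weeks.
Total = 8 + 4/3 = 28/3 weeks.

28/3 weeks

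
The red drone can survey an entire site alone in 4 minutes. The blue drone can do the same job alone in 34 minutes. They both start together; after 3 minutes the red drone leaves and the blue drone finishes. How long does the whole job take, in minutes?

In the first 3 minutes the combined rate is 19/68, so 57/68 of the job is done, leaving 11/68.
After the red drone leaves the rate is 1/34 per minute; the remaining 11/68 takes 11/2 minutes.
Total = 3 + 11/2 = 17/2 minutes.

17/2 minutes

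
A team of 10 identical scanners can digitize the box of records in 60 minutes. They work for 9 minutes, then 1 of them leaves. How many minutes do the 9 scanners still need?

170/3 minutes

One scanner does 1/600 of the job per minute.
After 9 minutes with 10 scanners, 3/20 is done (17/20 left).
With 9 scanners the rate is 9/600 = 3/200, so the rest takes 17/20 ÷ 3/200 = 170/3 minutes.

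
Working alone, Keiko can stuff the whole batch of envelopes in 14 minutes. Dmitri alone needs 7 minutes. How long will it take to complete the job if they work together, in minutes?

With two workers the combined time is the product over the sum: 14·7/(14+7) = 98/21 = 14/3 minutes.

14/3 minutes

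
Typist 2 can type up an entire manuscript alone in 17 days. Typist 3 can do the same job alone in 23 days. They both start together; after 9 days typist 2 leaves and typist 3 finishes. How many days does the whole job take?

In the first 9 days the combined rate is 40/391, so 360/391 of the job is done, leaving 31/391.
After typist 2 leaves the rate is 1/23 per day; the remaining 31/391 takes 31/17 days.
Total = 9 + 31/17 = 184/17 days.

184/17 days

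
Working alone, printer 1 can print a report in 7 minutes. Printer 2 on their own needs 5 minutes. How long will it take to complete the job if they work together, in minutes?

35/12 minutes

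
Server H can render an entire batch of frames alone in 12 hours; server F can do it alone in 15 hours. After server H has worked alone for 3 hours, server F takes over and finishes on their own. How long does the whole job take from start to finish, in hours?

57/4 hours

In 3 hours server H does 3/12 = 1/4 of the job, leaving 3/4.
Server F works at 1/15 per hour, so finishing takes 3/4 ÷ 1/15 = 45/4 hours.
Total time = 3 + 45/4 = 57/4 hours.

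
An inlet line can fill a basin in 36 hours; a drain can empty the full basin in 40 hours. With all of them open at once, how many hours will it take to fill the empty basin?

360 hours

Net rate = 1/36 − 1/40 = (10 − 9)/360 = 1/360 per hour.
Filling time = 1 ÷ (1/360) = 360 hours.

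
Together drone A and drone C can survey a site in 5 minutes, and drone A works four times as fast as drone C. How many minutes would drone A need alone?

25/4 minutes

Let drone C's rate be r; then drone A's rate is 4r, so together (4 + 1)r = 5r = 1/5.
Thus r = 1/25 per minute.
Drone C alone: 25 minutes; drone A alone: 25/4 minutes.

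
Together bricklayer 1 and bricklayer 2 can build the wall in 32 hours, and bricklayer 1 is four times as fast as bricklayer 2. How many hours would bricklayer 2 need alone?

Let bricklayer 2's rate be r; then bricklayer 1's rate is 4r, so together (4 + 1)r = 5r = 1/32.
Thus r = 1/160 per hour.
Bricklayer 2 alone: 160 hours; bricklayer 1 alone: 40 hours.

160 hours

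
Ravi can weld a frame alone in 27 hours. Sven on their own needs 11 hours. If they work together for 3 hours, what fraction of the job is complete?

Combined rate: 1/27 + 1/11 = (11 + 27)/297 = 38/297 per hour.
In 3 hours they complete 3·38/297 = 38/99 of the job.

38/99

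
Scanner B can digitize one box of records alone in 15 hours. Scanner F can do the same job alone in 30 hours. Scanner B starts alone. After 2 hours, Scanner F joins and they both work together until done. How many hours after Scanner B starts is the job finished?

32/3 hours

In the first 2 hours Scanner B alone does 2/15 of the job, leaving 13/15.
Once everyone is working, combined rate: 1/15 + 1/30 = (2 + 1)/30 = 3/30 = 1/10 per hour.
Remaining 13/15 at 1/10 per hour takes 26/3 hours.
Total from the start = 2 + 26/3 = 32/3 hours.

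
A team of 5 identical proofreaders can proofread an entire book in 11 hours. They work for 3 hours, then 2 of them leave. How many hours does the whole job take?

One proofreader does 1/55 of the job per hour.
After 3 hours with 5 proofreaders, 3/11 is done (8/11 left).
With 3 proofreaders the rate is 3/55, so the rest takes 8/11 ÷ 3/55 = 40/3 hours.
Total = 3 + 40/3 = 49/3 hours.

49/3 hours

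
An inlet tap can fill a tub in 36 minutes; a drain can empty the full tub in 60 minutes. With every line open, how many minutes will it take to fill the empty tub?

Net rate = 1/36 − 1/60 = (5 − 3)/180 = 2/180 = 1/90 per minute.
Filling time = 1 ÷ (1/90) = 90 minutes.

90 minutes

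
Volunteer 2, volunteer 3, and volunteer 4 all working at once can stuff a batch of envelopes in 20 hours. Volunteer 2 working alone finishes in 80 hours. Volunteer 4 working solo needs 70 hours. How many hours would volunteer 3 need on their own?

Combined rate is 1/20 per hour.
Known contribution: 1/80 + 1/70 = (7 + 8)/560 = 15/560 = 3/112 per hour.
So volunteer 3's rate is 1/20 − 3/112 = 13/560, meaning 560/13 hours alone.

560/13 hours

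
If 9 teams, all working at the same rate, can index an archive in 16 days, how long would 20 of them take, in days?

36/5 days

Total work is 9·16 = 144 team-days.
With 20 teams: 144/20 = 36/5 days.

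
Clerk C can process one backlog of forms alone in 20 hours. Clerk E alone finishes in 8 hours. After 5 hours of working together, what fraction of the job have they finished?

7/8

Combined rate: 1/20 + 1/8 = (2 + 5)/40 = 7/40 per hour.
In 5 hours they complete 5·7/40 = 7/8 of the job.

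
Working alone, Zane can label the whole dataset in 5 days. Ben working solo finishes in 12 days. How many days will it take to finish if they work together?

With two workers the combined time is the product over the sum: 5·12/(5+12) = 60/17 days.

60/17 days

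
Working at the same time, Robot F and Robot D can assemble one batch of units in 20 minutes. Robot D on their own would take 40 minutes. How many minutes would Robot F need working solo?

Combined rate is 1/20 per minute.
Known contribution: 1/40 per minute.
So Robot F's rate is 1/20 − 1/40 = 1/40, meaning 40 minutes alone.

40 minutes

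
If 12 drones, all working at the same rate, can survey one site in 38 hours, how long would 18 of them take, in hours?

Total work is 12·38 = 456 drone-hours.
With 18 drones: 456/18 = 76/3 hours.

76/3 hours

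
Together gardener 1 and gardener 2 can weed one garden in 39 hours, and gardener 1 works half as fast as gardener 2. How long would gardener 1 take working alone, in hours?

117 hours

Let gardener 2's rate be r; then gardener 1's rate is (1/2)r, so together (1/2 + 1)r = (3/2)r = 1/39.
Thus r = 2/117 per hour.
Gardener 2 alone: 117/2 hours; gardener 1 alone: 117 hours.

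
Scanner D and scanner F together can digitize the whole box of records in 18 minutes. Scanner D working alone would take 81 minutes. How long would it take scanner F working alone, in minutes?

162/7 minutes

Combined rate is 1/18 per minute.
Known contribution: 1/81 per minute.
So scanner F's rate is 1/18 − 1/81 = 7/162, meaning 162/7 minutes alone.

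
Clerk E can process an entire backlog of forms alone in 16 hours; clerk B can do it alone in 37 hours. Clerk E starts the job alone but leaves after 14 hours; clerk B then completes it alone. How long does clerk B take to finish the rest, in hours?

In 14 hours clerk E does 14/16 = 7/8 of the job, leaving 1/8.
Clerk B works at 1/37 per hour, so finishing takes 1/8 ÷ 1/37 = 37/8 hours.

37/8 hours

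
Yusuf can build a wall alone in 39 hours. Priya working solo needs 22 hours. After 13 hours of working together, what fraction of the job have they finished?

Combined rate: 1/39 + 1/22 = (22 + 39)/858 = 61/858 per hour.
In 13 hours they complete 13·61/858 = 61/66 of the job.

61/66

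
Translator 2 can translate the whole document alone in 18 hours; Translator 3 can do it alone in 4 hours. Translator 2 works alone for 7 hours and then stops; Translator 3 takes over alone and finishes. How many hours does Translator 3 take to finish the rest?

22/9 hours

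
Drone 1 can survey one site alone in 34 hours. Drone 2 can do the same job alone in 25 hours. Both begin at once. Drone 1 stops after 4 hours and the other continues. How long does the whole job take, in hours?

375/17 hours

In the first 4 hours the combined rate is 59/850, so 118/425 of the job is done, leaving 307/425.
After Drone 1 leaves the rate is 1/25 per hour; the remaining 307/425 takes 307/17 hours.
Total = 4 + 307/17 = 375/17 hours.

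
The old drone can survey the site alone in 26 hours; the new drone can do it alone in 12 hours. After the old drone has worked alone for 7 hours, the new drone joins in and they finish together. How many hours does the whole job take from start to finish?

In 7 hours the old drone does 7/26 of the job, leaving 19/26.
The old drone and the new drone together work at 19/156 per hour, so finishing takes 19/26 ÷ 19/156 = 6 hours.
Total time = 7 + 6 = 13 hours.

13 hours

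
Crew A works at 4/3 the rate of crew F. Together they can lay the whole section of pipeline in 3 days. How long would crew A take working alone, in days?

21/4 days

Let crew F's rate be r; then crew A's rate is (4/3)r, so together (4/3 + 1)r = (7/3)r = 1/3.
Thus r = 1/7 per day.
Crew F alone: 7 days; crew A alone: 21/4 days.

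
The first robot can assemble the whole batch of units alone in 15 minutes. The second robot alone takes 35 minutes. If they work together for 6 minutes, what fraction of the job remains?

Combined rate: 1/15 + 1/35 = (7 + 3)/105 = 10/105 = 2/21 per minute.
In 6 minutes they complete 6·2/21 = 4/7 of the job.
So 3/7 remains.

3/7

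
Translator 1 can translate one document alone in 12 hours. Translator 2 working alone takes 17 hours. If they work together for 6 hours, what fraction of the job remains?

Combined rate: 1/12 + 1/17 = (17 + 12)/204 = 29/204 per hour.
In 6 hours they complete 6·29/204 = 29/34 of the job.
So 5/34 remains.

5/34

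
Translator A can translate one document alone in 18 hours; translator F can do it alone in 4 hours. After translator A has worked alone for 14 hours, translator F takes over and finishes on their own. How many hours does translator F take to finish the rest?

In 14 hours translator A does 14/18 = 7/9 of the job, leaving 2/9.
Translator F works at 1/4 per hour, so finishing takes 2/9 ÷ 1/4 = 8/9 hours.

8/9 hours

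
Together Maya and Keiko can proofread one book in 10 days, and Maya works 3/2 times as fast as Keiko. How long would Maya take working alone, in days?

50/3 days

Let Keiko's rate be r; then Maya's rate is (3/2)r, so together (3/2 + 1)r = (5/2)r = 1/10.
Thus r = 1/25 per day.
Keiko alone: 25 days; Maya alone: 50/3 days.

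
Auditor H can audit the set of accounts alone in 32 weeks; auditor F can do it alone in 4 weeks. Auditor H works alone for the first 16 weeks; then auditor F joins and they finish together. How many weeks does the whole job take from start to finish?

In 16 weeks auditor H does 16/32 = 1/2 of the job, leaving 1/2.
Auditor H and auditor F together work at 9/32 per week, so finishing takes 1/2 ÷ 9/32 = 16/9 weeks.
Total time = 16 + 16/9 = 160/9 weeks.

160/9 weeks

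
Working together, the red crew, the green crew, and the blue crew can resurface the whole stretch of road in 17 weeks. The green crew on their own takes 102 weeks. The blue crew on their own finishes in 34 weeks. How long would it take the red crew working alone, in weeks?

51 weeks

Combined rate is 1/17 per week.
Known contribution: 1/102 + 1/34 = (1 + 3)/102 = 4/102 = 2/51 per week.
So the red crew's rate is 1/17 − 2/51 = 1/51, meaning 51 weeks alone.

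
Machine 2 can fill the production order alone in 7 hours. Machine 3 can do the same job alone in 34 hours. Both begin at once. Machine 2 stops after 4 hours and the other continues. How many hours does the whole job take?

In the first 4 hours the combined rate is 41/238, so 82/119 of the job is done, leaving 37/119.
After machine 2 leaves the rate is 1/34 per hour; the remaining 37/119 takes 74/7 hours.
Total = 4 + 74/7 = 102/7 hours.

102/7 hours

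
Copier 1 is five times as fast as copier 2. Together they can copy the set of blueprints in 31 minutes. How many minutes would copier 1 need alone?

Let copier 2's rate be r; then copier 1's rate is 5r, so together (5 + 1)r = 6r = 1/31.
Thus r = 1/186 per minute.
Copier 2 alone: 186 minutes; copier 1 alone: 186/5 minutes.

186/5 minutes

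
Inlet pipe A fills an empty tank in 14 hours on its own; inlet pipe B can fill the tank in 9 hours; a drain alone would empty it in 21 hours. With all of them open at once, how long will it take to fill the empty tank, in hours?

Net rate = 1/14 + 1/9 − 1/21 = (9 + 14 − 6)/126 = 17/126 per hour.
Filling time = 1 ÷ (17/126) = 126/17 hours.

126/17 hours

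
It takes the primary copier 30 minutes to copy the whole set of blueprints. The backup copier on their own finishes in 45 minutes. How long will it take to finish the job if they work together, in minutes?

18 minutes

Combined rate: 1/30 + 1/45 = (3 + 2)/90 = 5/90 = 1/18 per minute.
Time = 1 ÷ (1/18) = 18 minutes.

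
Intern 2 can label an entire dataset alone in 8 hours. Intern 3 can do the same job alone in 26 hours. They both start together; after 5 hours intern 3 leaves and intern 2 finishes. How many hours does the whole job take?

84/13 hours

In the first 5 hours the combined rate is 17/104, so 85/104 of the job is done, leaving 19/104.
After intern 3 leaves the rate is 1/8 per hour; the remaining 19/104 takes 19/13 hours.
Total = 5 + 19/13 = 84/13 hours.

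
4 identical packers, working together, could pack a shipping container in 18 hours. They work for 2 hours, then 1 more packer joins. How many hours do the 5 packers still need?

64/5 hours

One packer does 1/72 of the job per hour.
After 2 hours with 4 packers, 1/9 is done (8/9 left).
With 5 packers the rate is 5/72, so the rest takes 8/9 ÷ 5/72 = 64/5 hours.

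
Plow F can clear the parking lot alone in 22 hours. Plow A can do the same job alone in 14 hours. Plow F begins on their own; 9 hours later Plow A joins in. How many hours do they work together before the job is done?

In the first 9 hours Plow F alone does 9/22 of the job, leaving 13/22.
Once everyone is working, combined rate: 1/22 + 1/14 = (7 + 11)/154 = 18/154 = 9/77 per hour.
Remaining 13/22 at 9/77 per hour takes 91/18 hours.

91/18 hours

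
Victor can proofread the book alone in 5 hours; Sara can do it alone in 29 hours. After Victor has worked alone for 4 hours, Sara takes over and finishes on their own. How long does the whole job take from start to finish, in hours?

In 4 hours Victor does 4/5 of the job, leaving 1/5.
Sara works at 1/29 per hour, so finishing takes 1/5 ÷ 1/29 = 29/5 hours.
Total time = 4 + 29/5 = 49/5 hours.

49/5 hours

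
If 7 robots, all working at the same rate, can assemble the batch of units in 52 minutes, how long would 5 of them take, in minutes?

Total work is 7·52 = 364 robot-minutes.
With 5 robots: 364/5 minutes.

364/5 minutes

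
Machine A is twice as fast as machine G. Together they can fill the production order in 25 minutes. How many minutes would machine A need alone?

75/2 minutes

Let machine G's rate be r; then machine A's rate is 2r, so together (2 + 1)r = 3r = 1/25.
Thus r = 1/75 per minute.
Machine G alone: 75 minutes; machine A alone: 75/2 minutes.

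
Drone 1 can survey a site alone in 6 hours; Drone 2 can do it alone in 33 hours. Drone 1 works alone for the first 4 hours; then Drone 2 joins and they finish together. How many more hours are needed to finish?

In 4 hours Drone 1 does 4/6 = 2/3 of the job, leaving 1/3.
Drone 1 and Drone 2 together work at 13/66 per hour, so finishing takes 1/3 ÷ 13/66 = 22/13 hours.

22/13 hours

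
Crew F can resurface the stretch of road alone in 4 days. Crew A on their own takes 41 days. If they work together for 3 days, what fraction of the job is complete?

Combined rate: 1/4 + 1/41 = (41 + 4)/164 = 45/164 per day.
In 3 days they complete 3·45/164 = 135/164 of the job.

135/164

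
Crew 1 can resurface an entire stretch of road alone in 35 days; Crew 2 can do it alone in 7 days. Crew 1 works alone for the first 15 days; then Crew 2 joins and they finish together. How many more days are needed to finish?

10/3 days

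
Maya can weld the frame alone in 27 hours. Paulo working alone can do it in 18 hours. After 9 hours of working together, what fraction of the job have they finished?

Combined rate: 1/27 + 1/18 = (2 + 3)/54 = 5/54 per hour.
In 9 hours they complete 9·5/54 = 5/6 of the job.

5/6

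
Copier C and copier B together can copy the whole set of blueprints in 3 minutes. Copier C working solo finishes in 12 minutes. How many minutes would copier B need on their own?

4 minutes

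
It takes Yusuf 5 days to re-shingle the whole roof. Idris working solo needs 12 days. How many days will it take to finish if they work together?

60/17 days

Combined rate: 1/5 + 1/12 = (12 + 5)/60 = 17/60 per day.
Time = 1 ÷ (17/60) = 60/17 days.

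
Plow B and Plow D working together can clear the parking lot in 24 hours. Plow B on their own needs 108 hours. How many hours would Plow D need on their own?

Combined rate is 1/24 per hour.
Known contribution: 1/108 per hour.
So Plow D's rate is 1/24 − 1/108 = 7/216, meaning 216/7 hours alone.

216/7 hours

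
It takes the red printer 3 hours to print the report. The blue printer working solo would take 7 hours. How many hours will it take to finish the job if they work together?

21/10 hours

With two workers the combined time is the product over the sum: 3·7/(3+7) = 21/10 hours.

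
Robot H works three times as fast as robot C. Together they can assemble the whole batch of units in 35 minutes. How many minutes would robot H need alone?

140/3 minutes

Let robot C's rate be r; then robot H's rate is 3r, so together (3 + 1)r = 4r = 1/35.
Thus r = 1/140 per minute.
Robot C alone: 140 minutes; robot H alone: 140/3 minutes.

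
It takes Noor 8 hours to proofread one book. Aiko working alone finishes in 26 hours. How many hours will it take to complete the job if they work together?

104/17 hours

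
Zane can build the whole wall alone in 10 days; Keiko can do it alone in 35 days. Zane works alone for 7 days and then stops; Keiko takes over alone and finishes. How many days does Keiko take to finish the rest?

In 7 days Zane does 7/10 of the job, leaving 3/10.
Keiko works at 1/35 per day, so finishing takes 3/10 ÷ 1/35 = 21/2 days.

21/2 days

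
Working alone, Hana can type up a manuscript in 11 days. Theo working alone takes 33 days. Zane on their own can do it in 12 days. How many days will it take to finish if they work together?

Combined rate: 1/11 + 1/33 + 1/12 = (12 + 4 + 11)/132 = 27/132 = 9/44 per day.
Time = 1 ÷ (9/44) = 44/9 days.

44/9 days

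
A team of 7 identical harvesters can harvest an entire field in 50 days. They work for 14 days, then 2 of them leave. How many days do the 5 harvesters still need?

252/5 days

One harvester does 1/350 of the job per day.
After 14 days with 7 harvesters, 7/25 is done (18/25 left).
With 5 harvesters the rate is 5/350 = 1/70, so the rest takes 18/25 ÷ 1/70 = 252/5 days.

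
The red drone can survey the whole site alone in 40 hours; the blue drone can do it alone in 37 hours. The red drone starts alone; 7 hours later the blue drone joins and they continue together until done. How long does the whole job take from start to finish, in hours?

160/7 hours

In 7 hours the red drone does 7/40 of the job, leaving 33/40.
The red drone and the blue drone together work at 77/1480 per hour, so finishing takes 33/40 ÷ 77/1480 = 111/7 hours.
Total time = 7 + 111/7 = 160/7 hours.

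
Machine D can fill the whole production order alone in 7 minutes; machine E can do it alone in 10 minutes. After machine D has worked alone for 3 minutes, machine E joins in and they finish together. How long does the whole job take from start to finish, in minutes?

In 3 minutes machine D does 3/7 of the job, leaving 4/7.
Machine D and machine E together work at 17/70 per minute, so finishing takes 4/7 ÷ 17/70 = 40/17 minutes.
Total time = 3 + 40/17 = 91/17 minutes.

91/17 minutes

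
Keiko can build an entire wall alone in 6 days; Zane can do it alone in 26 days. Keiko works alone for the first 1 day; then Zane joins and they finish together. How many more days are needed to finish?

65/16 days

In 1 day Keiko does 1/6 of the job, leaving 5/6.
Keiko and Zane together work at 8/39 per day, so finishing takes 5/6 ÷ 8/39 = 65/16 days.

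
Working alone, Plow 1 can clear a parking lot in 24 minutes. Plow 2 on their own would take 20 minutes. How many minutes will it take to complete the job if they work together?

Combined rate: 1/24 + 1/20 = (5 + 6)/120 = 11/120 per minute.
Time = 1 ÷ (11/120) = 120/11 minutes.

120/11 minutes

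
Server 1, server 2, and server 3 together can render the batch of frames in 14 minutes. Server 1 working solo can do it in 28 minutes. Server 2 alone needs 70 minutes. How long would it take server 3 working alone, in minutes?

140/3 minutes

Combined rate is 1/14 per minute.
Known contribution: 1/28 + 1/70 = (5 + 2)/140 = 7/140 = 1/20 per minute.
So server 3's rate is 1/14 − 1/20 = 3/140, meaning 140/3 minutes alone.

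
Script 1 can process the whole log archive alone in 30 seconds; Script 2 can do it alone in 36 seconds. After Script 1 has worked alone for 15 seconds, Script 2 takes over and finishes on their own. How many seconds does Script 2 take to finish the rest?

18 seconds

In 15 seconds Script 1 does 15/30 = 1/2 of the job, leaving 1/2.
Script 2 works at 1/36 per second, so finishing takes 1/2 ÷ 1/36 = 18 seconds.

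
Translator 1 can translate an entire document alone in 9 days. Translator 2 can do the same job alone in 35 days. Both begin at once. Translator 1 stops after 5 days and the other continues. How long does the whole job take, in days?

In the first 5 days the combined rate is 44/315, so 44/63 of the job is done, leaving 19/63.
After Translator 1 leaves the rate is 1/35 per day; the remaining 19/63 takes 95/9 days.
Total = 5 + 95/9 = 140/9 days.

140/9 days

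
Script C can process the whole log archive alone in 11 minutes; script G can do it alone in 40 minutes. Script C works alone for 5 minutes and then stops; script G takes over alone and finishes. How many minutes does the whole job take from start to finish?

295/11 minutes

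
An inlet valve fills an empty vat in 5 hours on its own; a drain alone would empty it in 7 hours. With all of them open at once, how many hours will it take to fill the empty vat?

35/2 hours

Net rate = 1/5 − 1/7 = (7 − 5)/35 = 2/35 per hour.
Filling time = 1 ÷ (2/35) = 35/2 hours.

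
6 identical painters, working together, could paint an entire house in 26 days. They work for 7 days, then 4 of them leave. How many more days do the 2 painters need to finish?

57 days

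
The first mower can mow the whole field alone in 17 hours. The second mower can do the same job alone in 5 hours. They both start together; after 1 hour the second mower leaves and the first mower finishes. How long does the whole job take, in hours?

68/5 hours

In the first 1 hour the combined rate is 22/85, so 22/85 of the job is done, leaving 63/85.
After the second mower leaves the rate is 1/17 per hour; the remaining 63/85 takes 63/5 hours.
Total = 1 + 63/5 = 68/5 hours.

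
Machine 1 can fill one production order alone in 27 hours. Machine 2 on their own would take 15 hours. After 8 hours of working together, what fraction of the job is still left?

23/135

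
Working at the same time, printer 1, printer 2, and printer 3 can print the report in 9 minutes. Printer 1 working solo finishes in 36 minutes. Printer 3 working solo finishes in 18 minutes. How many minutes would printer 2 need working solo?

36 minutes

Combined rate is 1/9 per minute.
Known contribution: 1/36 + 1/18 = (1 + 2)/36 = 3/36 = 1/12 per minute.
So printer 2's rate is 1/9 − 1/12 = 1/36, meaning 36 minutes alone.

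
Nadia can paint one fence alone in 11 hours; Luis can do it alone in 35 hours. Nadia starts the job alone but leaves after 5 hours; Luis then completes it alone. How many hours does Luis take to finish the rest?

In 5 hours Nadia does 5/11 of the job, leaving 6/11.
Luis works at 1/35 per hour, so finishing takes 6/11 ÷ 1/35 = 210/11 hours.

210/11 hours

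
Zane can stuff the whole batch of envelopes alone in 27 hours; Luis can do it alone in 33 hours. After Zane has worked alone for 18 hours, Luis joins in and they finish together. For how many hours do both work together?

In 18 hours Zane does 18/27 = 2/3 of the job, leaving 1/3.
Zane and Luis together work at 20/297 per hour, so finishing takes 1/3 ÷ 20/297 = 99/20 hours.

99/20 hours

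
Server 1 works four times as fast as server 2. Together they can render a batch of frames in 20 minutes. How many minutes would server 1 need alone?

25 minutes

Let server 2's rate be r; then server 1's rate is 4r, so together (4 + 1)r = 5r = 1/20.
Thus r = 1/100 per minute.
Server 2 alone: 100 minutes; server 1 alone: 25 minutes.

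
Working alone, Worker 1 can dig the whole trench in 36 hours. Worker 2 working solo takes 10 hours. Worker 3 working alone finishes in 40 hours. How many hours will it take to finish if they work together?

72/11 hours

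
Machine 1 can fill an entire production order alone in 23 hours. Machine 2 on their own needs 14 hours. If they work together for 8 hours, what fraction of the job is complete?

148/161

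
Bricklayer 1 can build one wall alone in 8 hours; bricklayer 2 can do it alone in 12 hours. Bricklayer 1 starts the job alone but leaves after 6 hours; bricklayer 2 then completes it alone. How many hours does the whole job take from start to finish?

9 hours

In 6 hours bricklayer 1 does 6/8 = 3/4 of the job, leaving 1/4.
Bricklayer 2 works at 1/12 per hour, so finishing takes 1/4 ÷ 1/12 = 3 hours.
Total time = 6 + 3 = 9 hours.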